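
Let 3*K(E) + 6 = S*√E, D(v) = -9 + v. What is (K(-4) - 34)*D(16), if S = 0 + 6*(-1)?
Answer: -252 - 28*I ≈ -252.0 - 28.0*I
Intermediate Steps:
S = -6 (S = 0 - 6 = -6)
K(E) = -2 - 2*√E (K(E) = -2 + (-6*√E)/3 = -2 - 2*√E)
(K(-4) - 34)*D(16) = ((-2 - 4*I) - 34)*(-9 + 16) = ((-2 - 4*I) - 34)*7 = (-36 - 4*I)*7 = -252 - 28*I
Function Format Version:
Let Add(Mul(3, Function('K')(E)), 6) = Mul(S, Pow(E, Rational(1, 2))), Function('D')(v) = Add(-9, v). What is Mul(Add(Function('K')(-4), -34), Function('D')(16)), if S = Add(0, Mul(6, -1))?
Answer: Add(-252, Mul(-28, I)) ≈ Add(-252.00, Mul(-28.000, I))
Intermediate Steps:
S = -6 (S = Add(0, -6) = -6)
Function('K')(E) = Add(-2, Mul(-2, Pow(E, Rational(1, 2)))) (Function('K')(E) = Add(-2, Mul(Rational(1, 3), Mul(-6, Pow(E, Rational(1, 2))))) = Add(-2, Mul(-2, Pow(E, Rational(1, 2)))))
Mul(Add(Function('K')(-4), -34), Function('D')(16)) = Mul(Add(Add(-2, Mul(-2, Pow(-4, Rational(1, 2)))), -34), Add(-9, 16)) = Mul(Add(Add(-2, Mul(-2, Mul(2, I))), -34), 7) = Mul(Add(Add(-2, Mul(-4, I)), -34), 7) = Mul(Add(-36, Mul(-4, I)), 7) = Add(-252, Mul(-28, I))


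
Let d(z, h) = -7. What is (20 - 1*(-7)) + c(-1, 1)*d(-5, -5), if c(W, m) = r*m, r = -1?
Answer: 34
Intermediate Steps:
c(W, m) = -m
(20 - 1*(-7)) + c(-1, 1)*d(-5, -5) = (20 - 1*(-7)) - 1*1*(-7) = (20 + 7) - 1*(-7) = 27 + 7 = 34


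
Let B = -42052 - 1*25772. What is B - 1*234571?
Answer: -302395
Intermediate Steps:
B = -67824 (B = -42052 - 25772 = -67824)
B - 1*234571 = -67824 - 1*234571 = -67824 - 234571 = -302395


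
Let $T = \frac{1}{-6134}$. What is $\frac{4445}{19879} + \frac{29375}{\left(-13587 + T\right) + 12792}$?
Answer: $- \frac{18446871935}{502282693} \approx -36.726$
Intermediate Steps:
$T = - \frac{1}{6134} \approx -0.00016303$
$\frac{4445}{19879} + \frac{29375}{\left(-13587 + T\right) + 12792} = \frac{4445}{19879} + \frac{29375}{\left(-13587 - \frac{1}{6134}\right) + 12792} = 4445 \cdot \frac{1}{19879} + \frac{29375}{- \frac{83342659}{6134} + 12792} = \frac{4445}{19879} + \frac{29375}{- \frac{4876531}{6134}} = \frac{4445}{19879} + 29375 \left(- \frac{6134}{4876531}\right) = \frac{4445}{19879} - \frac{180186250}{4876531} = - \frac{18446871935}{502282693}$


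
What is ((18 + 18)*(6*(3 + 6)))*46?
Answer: 89424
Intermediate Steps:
((18 + 18)*(6*(3 + 6)))*46 = (36*(6*9))*46 = (36*54)*46 = 1944*46 = 89424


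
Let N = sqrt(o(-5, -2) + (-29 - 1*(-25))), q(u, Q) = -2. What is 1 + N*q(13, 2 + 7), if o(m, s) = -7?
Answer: 1 - 2*I*sqrt(11) ≈ 1.0 - 6.6332*I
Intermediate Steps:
N = I*sqrt(11) (N = sqrt(-7 + (-29 - 1*(-25))) = sqrt(-7 + (-29 + 25)) = sqrt(-7 - 4) = sqrt(-11) = I*sqrt(11) ≈ 3.3166*I)
1 + N*q(13, 2 + 7) = 1 + (I*sqrt(11))*(-2) = 1 - 2*I*sqrt(11)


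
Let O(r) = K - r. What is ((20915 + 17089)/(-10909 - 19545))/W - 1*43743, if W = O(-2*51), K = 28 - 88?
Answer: -4662525794/106589 ≈ -43743.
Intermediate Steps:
K = -60
O(r) = -60 - r
W = 42 (W = -60 - (-2)*51 = -60 - 1*(-102) = -60 + 102 = 42)
((20915 + 17089)/(-10909 - 19545))/W - 1*43743 = ((20915 + 17089)/(-10909 - 19545))/42 - 1*43743 = (38004/(-30454))*(1/42) - 43743 = (38004*(-1/30454))*(1/42) - 43743 = -19002/15227*1/42 - 43743 = -3167/106589 - 43743 = -4662525794/106589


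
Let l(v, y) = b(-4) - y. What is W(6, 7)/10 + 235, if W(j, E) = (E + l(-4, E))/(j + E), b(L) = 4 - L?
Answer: 15279/65 ≈ 235.06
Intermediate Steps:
l(v, y) = 8 - y (l(v, y) = (4 - 1*(-4)) - y = (4 + 4) - y = 8 - y)
W(j, E) = 8/(E + j) (W(j, E) = (E + (8 - E))/(j + E) = 8/(E + j))
W(6, 7)/10 + 235 = (8/(7 + 6))/10 + 235 = (8/13)/10 + 235 = (8*(1/13))/10 + 235 = (⅒)*(8/13) + 235 = 4/65 + 235 = 15279/65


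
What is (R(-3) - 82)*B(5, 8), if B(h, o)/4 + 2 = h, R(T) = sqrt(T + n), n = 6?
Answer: -984 + 12*sqrt(3) ≈ -963.22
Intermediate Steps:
R(T) = sqrt(6 + T) (R(T) = sqrt(T + 6) = sqrt(6 + T))
B(h, o) = -8 + 4*h
(R(-3) - 82)*B(5, 8) = (sqrt(6 - 3) - 82)*(-8 + 4*5) = (sqrt(3) - 82)*(-8 + 20) = (-82 + sqrt(3))*12 = -984 + 12*sqrt(3)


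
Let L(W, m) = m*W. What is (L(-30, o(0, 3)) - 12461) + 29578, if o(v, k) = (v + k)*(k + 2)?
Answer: 16667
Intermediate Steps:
o(v, k) = (2 + k)*(k + v) (o(v, k) = (k + v)*(2 + k) = (2 + k)*(k + v))
L(W, m) = W*m
(L(-30, o(0, 3)) - 12461) + 29578 = (-30*(3² + 2*3 + 2*0 + 3*0) - 12461) + 29578 = (-30*(9 + 6 + 0 + 0) - 12461) + 29578 = (-30*15 - 12461) + 29578 = (-450 - 12461) + 29578 = -12911 + 29578 = 16667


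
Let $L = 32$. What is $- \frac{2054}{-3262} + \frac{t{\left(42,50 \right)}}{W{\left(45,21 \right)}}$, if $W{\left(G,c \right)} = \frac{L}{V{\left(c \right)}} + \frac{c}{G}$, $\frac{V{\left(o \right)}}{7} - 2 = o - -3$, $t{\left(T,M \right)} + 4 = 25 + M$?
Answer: $\frac{158969044}{1430387} \approx 111.14$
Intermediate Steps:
$t{\left(T,M \right)} = 21 + M$ ($t{\left(T,M \right)} = -4 + \left(25 + M\right) = 21 + M$)
$V{\left(o \right)} = 35 + 7 o$ ($V{\left(o \right)} = 14 + 7 \left(o - -3\right) = 14 + 7 \left(o + 3\right) = 14 + 7 \left(3 + o\right) = 14 + \left(21 + 7 o\right) = 35 + 7 o$)
$W{\left(G,c \right)} = \frac{32}{35 + 7 c} + \frac{c}{G}$
$- \frac{2054}{-3262} + \frac{t{\left(42,50 \right)}}{W{\left(45,21 \right)}} = - \frac{2054}{-3262} + \frac{21 + 50}{\frac{1}{45} \frac{1}{5 + 21} \left(\frac{32}{7} \cdot 45 + 21 \left(5 + 21\right)\right)} = \left(-2054\right) \left(- \frac{1}{3262}\right) + \frac{71}{\frac{1}{45} \cdot \frac{1}{26} \left(\frac{1440}{7} + 21 \cdot 26\right)} = \frac{1027}{1631} + \frac{71}{\frac{1}{45} \cdot \frac{1}{26} \left(\frac{1440}{7} + 546\right)} = \frac{1027}{1631} + \frac{71}{\frac{1}{45} \cdot \frac{1}{26} \cdot \frac{5262}{7}} = \frac{1027}{1631} + \frac{71}{\frac{877}{1365}} = \frac{1027}{1631} + 71 \cdot \frac{1365}{877} = \frac{1027}{1631} + \frac{96915}{877} = \frac{158969044}{1430387}$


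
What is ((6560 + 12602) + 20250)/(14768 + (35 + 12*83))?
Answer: 39412/15799 ≈ 2.4946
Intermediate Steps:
((6560 + 12602) + 20250)/(14768 + (35 + 12*83)) = (19162 + 20250)/(14768 + (35 + 996)) = 39412/(14768 + 1031) = 39412/15799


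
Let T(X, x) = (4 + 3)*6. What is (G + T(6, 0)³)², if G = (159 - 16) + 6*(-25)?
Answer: 5487994561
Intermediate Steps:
T(X, x) = 42 (T(X, x) = 7*6 = 42)
G = -7 (G = 143 - 150 = -7)
(G + T(6, 0)³)² = (-7 + 42³)² = (-7 + 74088)² = 74081² = 5487994561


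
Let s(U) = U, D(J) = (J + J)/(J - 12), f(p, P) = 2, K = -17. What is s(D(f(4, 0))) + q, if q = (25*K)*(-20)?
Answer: 42498/5 ≈ 8499.6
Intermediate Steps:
D(J) = 2*J/(-12 + J) (D(J) = (2*J)/(-12 + J) = 2*J/(-12 + J))
q = 8500 (q = (25*(-17))*(-20) = -425*(-20) = 8500)
s(D(f(4, 0))) + q = 2*2/(-12 + 2) + 8500 = 2*2/(-10) + 8500 = 2*2*(-⅒) + 8500 = -⅖ + 8500 = 42498/5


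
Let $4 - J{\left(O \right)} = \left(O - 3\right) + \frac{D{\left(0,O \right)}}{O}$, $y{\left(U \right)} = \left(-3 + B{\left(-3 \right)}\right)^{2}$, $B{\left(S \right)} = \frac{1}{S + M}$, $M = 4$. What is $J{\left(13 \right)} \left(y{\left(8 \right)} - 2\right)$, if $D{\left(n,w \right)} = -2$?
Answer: $- \frac{152}{13} \approx -11.692$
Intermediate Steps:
$B{\left(S \right)} = \frac{1}{4 + S}$ ($B{\left(S \right)} = \frac{1}{S + 4} = \frac{1}{4 + S}$)
$y{\left(U \right)} = 4$ ($y{\left(U \right)} = \left(-3 + \frac{1}{4 - 3}\right)^{2} = \left(-3 + 1^{-1}\right)^{2} = \left(-3 + 1\right)^{2} = \left(-2\right)^{2} = 4$)
$J{\left(O \right)} = 7 - O + \frac{2}{O}$ ($J{\left(O \right)} = 4 - \left(\left(O - 3\right) - \frac{2}{O}\right) = 4 - \left(\left(-3 + O\right) - \frac{2}{O}\right) = 4 - \left(-3 + O - \frac{2}{O}\right) = 4 + \left(3 - O + \frac{2}{O}\right) = 7 - O + \frac{2}{O}$)
$J{\left(13 \right)} \left(y{\left(8 \right)} - 2\right) = \left(7 - 13 + \frac{2}{13}\right) \left(4 - 2\right) = \left(7 - 13 + 2 \cdot \frac{1}{13}\right) 2 = \left(7 - 13 + \frac{2}{13}\right) 2 = \left(- \frac{76}{13}\right) 2 = - \frac{152}{13}$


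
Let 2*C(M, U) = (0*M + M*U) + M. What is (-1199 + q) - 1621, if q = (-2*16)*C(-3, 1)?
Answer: -2724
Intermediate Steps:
C(M, U) = M/2 + M*U/2 (C(M, U) = ((0*M + M*U) + M)/2 = ((0 + M*U) + M)/2 = (M*U + M)/2 = (M + M*U)/2 = M/2 + M*U/2)
q = 96 (q = (-2*16)*((½)*(-3)*(1 + 1)) = -16*(-3)*2 = -32*(-3) = 96)
(-1199 + q) - 1621 = (-1199 + 96) - 1621 = -1103 - 1621 = -2724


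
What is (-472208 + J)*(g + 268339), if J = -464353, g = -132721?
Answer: -127014529698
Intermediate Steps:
(-472208 + J)*(g + 268339) = (-472208 - 464353)*(-132721 + 268339) = -936561*135618 = -127014529698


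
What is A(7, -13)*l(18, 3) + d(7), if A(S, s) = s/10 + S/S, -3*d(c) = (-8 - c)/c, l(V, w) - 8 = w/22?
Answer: -2659/1540 ≈ -1.7266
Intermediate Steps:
l(V, w) = 8 + w/22
d(c) = -(-8 - c)/(3*c)
A(S, s) = 1 + s/10 (A(S, s) = s*(⅒) + 1 = s/10 + 1 = 1 + s/10)
A(7, -13)*l(18, 3) + d(7) = (1 + (⅒)*(-13))*(8 + (1/22)*3) + (⅓)*(8 + 7)/7 = (1 - 13/10)*(8 + 3/22) + (⅓)*(⅐)*15 = -3/10*179/22 + 5/7 = -537/220 + 5/7 = -2659/1540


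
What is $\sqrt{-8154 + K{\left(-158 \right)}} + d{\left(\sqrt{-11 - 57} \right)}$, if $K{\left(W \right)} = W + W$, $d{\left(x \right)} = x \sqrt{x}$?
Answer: $11 i \sqrt{70} + 2 \sqrt{2} \cdot 17^{\frac{3}{4}} i^{\frac{3}{2}} \approx -16.744 + 108.78 i$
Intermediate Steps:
$d{\left(x \right)} = x^{\frac{3}{2}}$
$K{\left(W \right)} = 2 W$
$\sqrt{-8154 + K{\left(-158 \right)}} + d{\left(\sqrt{-11 - 57} \right)} = \sqrt{-8154 + 2 \left(-158\right)} + \left(\sqrt{-11 - 57}\right)^{\frac{3}{2}} = \sqrt{-8154 - 316} + \left(\sqrt{-68}\right)^{\frac{3}{2}} = \sqrt{-8470} + \left(2 i \sqrt{17}\right)^{\frac{3}{2}} = 11 i \sqrt{70} + 2 \sqrt{2} \cdot 17^{\frac{3}{4}} i^{\frac{3}{2}}$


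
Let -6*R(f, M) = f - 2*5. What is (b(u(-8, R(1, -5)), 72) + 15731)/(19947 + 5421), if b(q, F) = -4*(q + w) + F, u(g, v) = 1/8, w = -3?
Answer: 10543/16912 ≈ 0.62340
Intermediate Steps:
R(f, M) = 5/3 - f/6 (R(f, M) = -(f - 2*5)/6 = -(f - 10)/6 = -(-10 + f)/6 = 5/3 - f/6)
u(g, v) = 1/8
b(q, F) = 12 + F - 4*q (b(q, F) = -4*(q - 3) + F = -4*(-3 + q) + F = (12 - 4*q) + F = 12 + F - 4*q)
(b(u(-8, R(1, -5)), 72) + 15731)/(19947 + 5421) = ((12 + 72 - 4*1/8) + 15731)/(19947 + 5421) = ((12 + 72 - 1/2) + 15731)/25368 = (167/2 + 15731)*(1/25368) = (31629/2)*(1/25368) = 10543/16912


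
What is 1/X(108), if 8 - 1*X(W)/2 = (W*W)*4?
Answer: -1/93296 ≈ -1.0719e-5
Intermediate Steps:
X(W) = 16 - 8*W**2 (X(W) = 16 - 2*W*W*4 = 16 - 2*W**2*4 = 16 - 8*W**2)
1/X(108) = 1/(16 - 8*108**2) = 1/(16 - 8*11664) = 1/(16 - 93312) = 1/(-93296) = -1/93296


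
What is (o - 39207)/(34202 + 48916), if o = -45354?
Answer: -28187/27706 ≈ -1.0174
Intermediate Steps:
(o - 39207)/(34202 + 48916) = (-45354 - 39207)/(34202 + 48916) = -84561/83118 = -84561*1/83118 = -28187/27706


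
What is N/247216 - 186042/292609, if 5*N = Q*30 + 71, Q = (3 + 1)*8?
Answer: -229661115481/361688132720 ≈ -0.63497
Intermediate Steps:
Q = 32 (Q = 4*8 = 32)
N = 1031/5 (N = (32*30 + 71)/5 = (960 + 71)/5 = (⅕)*1031 = 1031/5 ≈ 206.20)
N/247216 - 186042/292609 = (1031/5)/247216 - 186042/292609 = (1031/5)*(1/247216) - 186042*1/292609 = 1031/1236080 - 186042/292609 = -229661115481/361688132720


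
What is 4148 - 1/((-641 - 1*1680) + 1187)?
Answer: 4703833/1134 ≈ 4148.0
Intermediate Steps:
4148 - 1/((-641 - 1*1680) + 1187) = 4148 - 1/((-641 - 1680) + 1187) = 4148 - 1/(-2321 + 1187) = 4148 - 1/(-1134) = 4148 - 1*(-1/1134) = 4148 + 1/1134 = 4703833/1134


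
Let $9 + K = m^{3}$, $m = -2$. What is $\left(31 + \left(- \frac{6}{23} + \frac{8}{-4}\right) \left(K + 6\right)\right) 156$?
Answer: $\frac{200460}{23} \approx 8715.7$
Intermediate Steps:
$K = -17$ ($K = -9 + \left(-2\right)^{3} = -9 - 8 = -17$)
$\left(31 + \left(- \frac{6}{23} + \frac{8}{-4}\right) \left(K + 6\right)\right) 156 = \left(31 + \left(- \frac{6}{23} + \frac{8}{-4}\right) \left(-17 + 6\right)\right) 156 = \left(31 + \left(\left(-6\right) \frac{1}{23} + 8 \left(- \frac{1}{4}\right)\right) \left(-11\right)\right) 156 = \left(31 + \left(- \frac{6}{23} - 2\right) \left(-11\right)\right) 156 = \left(31 - - \frac{572}{23}\right) 156 = \left(31 + \frac{572}{23}\right) 156 = \frac{1285}{23} \cdot 156 = \frac{200460}{23}$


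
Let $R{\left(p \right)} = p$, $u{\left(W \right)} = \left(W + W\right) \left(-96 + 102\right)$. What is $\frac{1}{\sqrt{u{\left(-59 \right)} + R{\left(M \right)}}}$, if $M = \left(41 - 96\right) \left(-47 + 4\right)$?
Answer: $\frac{\sqrt{1657}}{1657} \approx 0.024566$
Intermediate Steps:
$u{\left(W \right)} = 12 W$ ($u{\left(W \right)} = 2 W 6 = 12 W$)
$M = 2365$ ($M = \left(-55\right) \left(-43\right) = 2365$)
$\frac{1}{\sqrt{u{\left(-59 \right)} + R{\left(M \right)}}} = \frac{1}{\sqrt{12 \left(-59\right) + 2365}} = \frac{1}{\sqrt{-708 + 2365}} = \frac{1}{\sqrt{1657}} = \frac{\sqrt{1657}}{1657}$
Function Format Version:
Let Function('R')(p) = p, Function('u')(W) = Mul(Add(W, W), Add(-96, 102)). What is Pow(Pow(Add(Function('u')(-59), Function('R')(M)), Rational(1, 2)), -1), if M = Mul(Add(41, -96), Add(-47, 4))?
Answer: Mul(Rational(1, 1657), Pow(1657, Rational(1, 2))) ≈ 0.024566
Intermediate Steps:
Function('u')(W) = Mul(12, W) (Function('u')(W) = Mul(Mul(2, W), 6) = Mul(12, W))
M = 2365 (M = Mul(-55, -43) = 2365)
Pow(Pow(Add(Function('u')(-59), Function('R')(M)), Rational(1, 2)), -1) = Pow(Pow(Add(Mul(12, -59), 2365), Rational(1, 2)), -1) = Pow(Pow(Add(-708, 2365), Rational(1, 2)), -1) = Pow(Pow(1657, Rational(1, 2)), -1) = Mul(Rational(1, 1657), Pow(1657, Rational(1, 2)))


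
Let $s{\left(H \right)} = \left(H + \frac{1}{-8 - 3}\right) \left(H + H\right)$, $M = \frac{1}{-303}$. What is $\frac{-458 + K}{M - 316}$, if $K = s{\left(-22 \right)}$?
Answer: $- \frac{155742}{95749} \approx -1.6266$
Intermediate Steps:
$M = - \frac{1}{303} \approx -0.0033003$
$s{\left(H \right)} = 2 H \left(- \frac{1}{11} + H\right)$ ($s{\left(H \right)} = \left(H + \frac{1}{-11}\right) 2 H = \left(H - \frac{1}{11}\right) 2 H = \left(- \frac{1}{11} + H\right) 2 H = 2 H \left(- \frac{1}{11} + H\right)$)
$K = 972$ ($K = \frac{2}{11} \left(-22\right) \left(-1 + 11 \left(-22\right)\right) = \frac{2}{11} \left(-22\right) \left(-1 - 242\right) = \frac{2}{11} \left(-22\right) \left(-243\right) = 972$)
$\frac{-458 + K}{M - 316} = \frac{-458 + 972}{- \frac{1}{303} - 316} = \frac{514}{- \frac{95749}{303}} = 514 \left(- \frac{303}{95749}\right) = - \frac{155742}{95749}$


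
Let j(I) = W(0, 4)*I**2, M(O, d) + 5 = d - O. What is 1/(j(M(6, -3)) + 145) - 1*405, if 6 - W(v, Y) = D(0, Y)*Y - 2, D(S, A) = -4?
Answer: -1963844/4849 ≈ -405.00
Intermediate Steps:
M(O, d) = -5 + d - O (M(O, d) = -5 + (d - O) = -5 + d - O)
W(v, Y) = 8 + 4*Y (W(v, Y) = 6 - (-4*Y - 2) = 6 - (-2 - 4*Y) = 6 + (2 + 4*Y) = 8 + 4*Y)
j(I) = 24*I**2 (j(I) = (8 + 4*4)*I**2 = (8 + 16)*I**2 = 24*I**2)
1/(j(M(6, -3)) + 145) - 1*405 = 1/(24*(-5 - 3 - 1*6)**2 + 145) - 1*405 = 1/(24*(-5 - 3 - 6)**2 + 145) - 405 = 1/(24*(-14)**2 + 145) - 405 = 1/(24*196 + 145) - 405 = 1/(4704 + 145) - 405 = 1/4849 - 405 = -1963844/4849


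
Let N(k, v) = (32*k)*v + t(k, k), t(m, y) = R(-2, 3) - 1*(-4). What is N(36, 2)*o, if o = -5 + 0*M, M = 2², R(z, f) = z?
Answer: -11530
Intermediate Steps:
t(m, y) = 2 (t(m, y) = -2 - 1*(-4) = -2 + 4 = 2)
M = 4
N(k, v) = 2 + 32*k*v (N(k, v) = (32*k)*v + 2 = 32*k*v + 2 = 2 + 32*k*v)
o = -5 (o = -5 + 0*4 = -5 + 0 = -5)
N(36, 2)*o = (2 + 32*36*2)*(-5) = (2 + 2304)*(-5) = 2306*(-5) = -11530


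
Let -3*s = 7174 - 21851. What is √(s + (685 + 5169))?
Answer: √96717/3 ≈ 103.66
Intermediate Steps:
s = 14677/3 (s = -(7174 - 21851)/3 = -⅓*(-14677) = 14677/3 ≈ 4892.3)
√(s + (685 + 5169)) = √(14677/3 + (685 + 5169)) = √(14677/3 + 5854) = √(32239/3) = √96717/3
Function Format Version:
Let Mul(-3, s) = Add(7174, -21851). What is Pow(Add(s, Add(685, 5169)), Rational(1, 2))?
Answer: Mul(Rational(1, 3), Pow(96717, Rational(1, 2))) ≈ 103.66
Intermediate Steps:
s = Rational(14677, 3) (s = Mul(Rational(-1, 3), Add(7174, -21851)) = Mul(Rational(-1, 3), -14677) = Rational(14677, 3) ≈ 4892.3)
Pow(Add(s, Add(685, 5169)), Rational(1, 2)) = Pow(Add(Rational(14677, 3), Add(685, 5169)), Rational(1, 2)) = Pow(Add(Rational(14677, 3), 5854), Rational(1, 2)) = Pow(Rational(32239, 3), Rational(1, 2)) = Mul(Rational(1, 3), Pow(96717, Rational(1, 2)))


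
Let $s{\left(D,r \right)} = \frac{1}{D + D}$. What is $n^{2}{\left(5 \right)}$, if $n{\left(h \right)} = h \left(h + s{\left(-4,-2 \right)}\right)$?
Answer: $\frac{38025}{64} \approx 594.14$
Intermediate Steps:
$s{\left(D,r \right)} = \frac{1}{2 D}$
$n{\left(h \right)} = h \left(- \frac{1}{8} + h\right)$ ($n{\left(h \right)} = h \left(h + \frac{1}{2 \left(-4\right)}\right) = h \left(h + \frac{1}{2} \left(- \frac{1}{4}\right)\right) = h \left(h - \frac{1}{8}\right) = h \left(- \frac{1}{8} + h\right)$)
$n^{2}{\left(5 \right)} = \left(5 \left(- \frac{1}{8} + 5\right)\right)^{2} = \left(5 \cdot \frac{39}{8}\right)^{2} = \left(\frac{195}{8}\right)^{2} = \frac{38025}{64}$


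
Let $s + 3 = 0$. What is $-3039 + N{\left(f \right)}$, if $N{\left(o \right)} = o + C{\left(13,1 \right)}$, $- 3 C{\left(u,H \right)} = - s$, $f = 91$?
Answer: $-2949$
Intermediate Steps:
$s = -3$ ($s = -3 + 0 = -3$)
$C{\left(u,H \right)} = -1$ ($C{\left(u,H \right)} = - \frac{\left(-1\right) \left(-3\right)}{3} = \left(- \frac{1}{3}\right) 3 = -1$)
$N{\left(o \right)} = -1 + o$ ($N{\left(o \right)} = o - 1 = -1 + o$)
$-3039 + N{\left(f \right)} = -3039 + \left(-1 + 91\right) = -3039 + 90 = -2949$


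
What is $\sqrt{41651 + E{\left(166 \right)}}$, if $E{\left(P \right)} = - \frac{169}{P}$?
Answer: $\frac{\sqrt{1147706902}}{166} \approx 204.08$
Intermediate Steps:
$\sqrt{41651 + E{\left(166 \right)}} = \sqrt{41651 - \frac{169}{166}} = \sqrt{\frac{6913897}{166}} = \frac{\sqrt{1147706902}}{166}$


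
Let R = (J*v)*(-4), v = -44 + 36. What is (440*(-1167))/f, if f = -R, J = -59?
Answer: -64185/236 ≈ -271.97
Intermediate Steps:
v = -8
R = -1888 (R = -59*(-8)*(-4) = 472*(-4) = -1888)
f = 1888 (f = -1*(-1888) = 1888)
(440*(-1167))/f = (440*(-1167))/1888 = -513480*1/1888 = -64185/236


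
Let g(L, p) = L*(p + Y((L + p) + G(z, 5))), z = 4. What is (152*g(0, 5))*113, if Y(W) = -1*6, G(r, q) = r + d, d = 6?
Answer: 0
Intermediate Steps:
G(r, q) = 6 + r (G(r, q) = r + 6 = 6 + r)
Y(W) = -6
g(L, p) = L*(-6 + p) (g(L, p) = L*(p - 6) = L*(-6 + p))
(152*g(0, 5))*113 = (152*(0*(-6 + 5)))*113 = (152*(0*(-1)))*113 = (152*0)*113 = 0*113 = 0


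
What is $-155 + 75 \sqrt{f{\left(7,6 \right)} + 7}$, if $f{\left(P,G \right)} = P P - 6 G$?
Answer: $-155 + 150 \sqrt{5} \approx 180.41$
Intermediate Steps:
$f{\left(P,G \right)} = P^{2} - 6 G$
$-155 + 75 \sqrt{f{\left(7,6 \right)} + 7} = -155 + 75 \sqrt{\left(7^{2} - 36\right) + 7} = -155 + 75 \sqrt{\left(49 - 36\right) + 7} = -155 + 75 \sqrt{13 + 7} = -155 + 75 \sqrt{20} = -155 + 75 \cdot 2 \sqrt{5} = -155 + 150 \sqrt{5}$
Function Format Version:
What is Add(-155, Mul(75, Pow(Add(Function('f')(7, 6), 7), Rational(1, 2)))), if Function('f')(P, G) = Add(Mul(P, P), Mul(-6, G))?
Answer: Add(-155, Mul(150, Pow(5, Rational(1, 2)))) ≈ 180.41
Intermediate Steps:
Function('f')(P, G) = Add(Pow(P, 2), Mul(-6, G))
Add(-155, Mul(75, Pow(Add(Function('f')(7, 6), 7), Rational(1, 2)))) = Add(-155, Mul(75, Pow(Add(Add(Pow(7, 2), Mul(-6, 6)), 7), Rational(1, 2)))) = Add(-155, Mul(75, Pow(Add(Add(49, -36), 7), Rational(1, 2)))) = Add(-155, Mul(75, Pow(Add(13, 7), Rational(1, 2)))) = Add(-155, Mul(75, Pow(20, Rational(1, 2)))) = Add(-155, Mul(75, Mul(2, Pow(5, Rational(1, 2))))) = Add(-155, Mul(150, Pow(5, Rational(1, 2))))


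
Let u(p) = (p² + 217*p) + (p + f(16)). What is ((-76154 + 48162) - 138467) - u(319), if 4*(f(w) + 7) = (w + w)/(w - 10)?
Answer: -1013269/3 ≈ -3.3776e+5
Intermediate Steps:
f(w) = -7 + w/(2*(-10 + w)) (f(w) = -7 + ((w + w)/(w - 10))/4 = -7 + ((2*w)/(-10 + w))/4 = -7 + (2*w/(-10 + w))/4 = -7 + w/(2*(-10 + w)))
u(p) = -17/3 + p² + 218*p (u(p) = (p² + 217*p) + (p + (140 - 13*16)/(2*(-10 + 16))) = (p² + 217*p) + (p + (½)*(140 - 208)/6) = (p² + 217*p) + (p + (½)*(⅙)*(-68)) = (p² + 217*p) + (p - 17/3) = (p² + 217*p) + (-17/3 + p) = -17/3 + p² + 218*p)
((-76154 + 48162) - 138467) - u(319) = ((-76154 + 48162) - 138467) - (-17/3 + 319² + 218*319) = (-27992 - 138467) - (-17/3 + 101761 + 69542) = -166459 - 1*513892/3 = -166459 - 513892/3 = -1013269/3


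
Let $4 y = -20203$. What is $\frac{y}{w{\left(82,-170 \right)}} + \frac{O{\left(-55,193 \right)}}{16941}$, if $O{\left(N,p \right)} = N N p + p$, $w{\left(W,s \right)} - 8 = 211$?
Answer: $\frac{56446915}{4946772} \approx 11.411$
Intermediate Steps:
$w{\left(W,s \right)} = 219$ ($w{\left(W,s \right)} = 8 + 211 = 219$)
$O{\left(N,p \right)} = p + p N^{2}$ ($O{\left(N,p \right)} = N^{2} p + p = p N^{2} + p = p + p N^{2}$)
$y = - \frac{20203}{4}$ ($y = \frac{1}{4} \left(-20203\right) = - \frac{20203}{4} \approx -5050.8$)
$\frac{y}{w{\left(82,-170 \right)}} + \frac{O{\left(-55,193 \right)}}{16941} = - \frac{20203}{4 \cdot 219} + \frac{193 \left(1 + \left(-55\right)^{2}\right)}{16941} = \left(- \frac{20203}{4}\right) \frac{1}{219} + 193 \left(1 + 3025\right) \frac{1}{16941} = - \frac{20203}{876} + 193 \cdot 3026 \cdot \frac{1}{16941} = - \frac{20203}{876} + 584018 \cdot \frac{1}{16941} = - \frac{20203}{876} + \frac{584018}{16941} = \frac{56446915}{4946772}$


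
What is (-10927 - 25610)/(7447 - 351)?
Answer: -36537/7096 ≈ -5.1490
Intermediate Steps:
(-10927 - 25610)/(7447 - 351) = -36537/7096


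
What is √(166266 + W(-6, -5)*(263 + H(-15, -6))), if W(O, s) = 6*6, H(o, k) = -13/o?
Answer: √4394130/5 ≈ 419.24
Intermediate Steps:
W(O, s) = 36
√(166266 + W(-6, -5)*(263 + H(-15, -6))) = √(166266 + 36*(263 - 13/(-15))) = √(166266 + 36*(263 - 13*(-1/15))) = √(166266 + 36*(263 + 13/15)) = √(166266 + 36*(3958/15)) = √(166266 + 47496/5) = √(878826/5) = √4394130/5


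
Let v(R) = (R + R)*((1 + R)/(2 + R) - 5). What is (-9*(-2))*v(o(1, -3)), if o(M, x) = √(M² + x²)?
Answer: -60 - 132*√10 ≈ -477.42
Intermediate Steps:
v(R) = 2*R*(-5 + (1 + R)/(2 + R)) (v(R) = (2*R)*((1 + R)/(2 + R) - 5) = (2*R)*(-5 + (1 + R)/(2 + R)) = 2*R*(-5 + (1 + R)/(2 + R)))
(-9*(-2))*v(o(1, -3)) = (-9*(-2))*(-2*√(1² + (-3)²)*(9 + 4*√(1² + (-3)²))/(2 + √(1² + (-3)²))) = 18*(-2*√(1 + 9)*(9 + 4*√(1 + 9))/(2 + √(1 + 9))) = 18*(-2*√10*(9 + 4*√10)/(2 + √10)) = -36*√10*(9 + 4*√10)/(2 + √10)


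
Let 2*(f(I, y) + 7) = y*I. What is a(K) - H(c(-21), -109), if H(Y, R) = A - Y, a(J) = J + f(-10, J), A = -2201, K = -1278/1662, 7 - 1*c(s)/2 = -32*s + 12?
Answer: 233532/277 ≈ 843.08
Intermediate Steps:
f(I, y) = -7 + I*y/2 (f(I, y) = -7 + (y*I)/2 = -7 + (I*y)/2 = -7 + I*y/2)
c(s) = -10 + 64*s (c(s) = 14 - 2*(-32*s + 12) = 14 - 2*(12 - 32*s) = 14 + (-24 + 64*s) = -10 + 64*s)
K = -213/277 (K = -1278*1/1662 = -213/277 ≈ -0.76895)
a(J) = -7 - 4*J (a(J) = J + (-7 + (1/2)*(-10)*J) = J + (-7 - 5*J) = -7 - 4*J)
H(Y, R) = -2201 - Y
a(K) - H(c(-21), -109) = (-7 - 4*(-213/277)) - (-2201 - (-10 + 64*(-21))) = (-7 + 852/277) - (-2201 - (-10 - 1344)) = -1087/277 - (-2201 - 1*(-1354)) = -1087/277 - (-2201 + 1354) = -1087/277 - 1*(-847) = -1087/277 + 847 = 233532/277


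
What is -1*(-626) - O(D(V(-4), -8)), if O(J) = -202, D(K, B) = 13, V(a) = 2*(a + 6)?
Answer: 828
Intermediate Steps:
V(a) = 12 + 2*a (V(a) = 2*(6 + a) = 12 + 2*a)
-1*(-626) - O(D(V(-4), -8)) = -1*(-626) - 1*(-202) = 626 + 202 = 828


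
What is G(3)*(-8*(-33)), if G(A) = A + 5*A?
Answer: 4752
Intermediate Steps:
G(A) = 6*A
G(3)*(-8*(-33)) = (6*3)*(-8*(-33)) = 18*264 = 4752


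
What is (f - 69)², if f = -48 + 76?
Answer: 1681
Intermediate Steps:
f = 28
(f - 69)² = (28 - 69)² = (-41)² = 1681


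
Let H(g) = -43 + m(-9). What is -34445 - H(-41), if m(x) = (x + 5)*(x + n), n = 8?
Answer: -34406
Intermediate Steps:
m(x) = (5 + x)*(8 + x) (m(x) = (x + 5)*(x + 8) = (5 + x)*(8 + x))
H(g) = -39 (H(g) = -43 + (40 + (-9)² + 13*(-9)) = -43 + (40 + 81 - 117) = -43 + 4 = -39)
-34445 - H(-41) = -34445 - 1*(-39) = -34445 + 39 = -34406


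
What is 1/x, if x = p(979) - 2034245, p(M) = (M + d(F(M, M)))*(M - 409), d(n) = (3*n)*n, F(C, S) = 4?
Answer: -1/1448855 ≈ -6.9020e-7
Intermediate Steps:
d(n) = 3*n²
p(M) = (-409 + M)*(48 + M) (p(M) = (M + 3*4²)*(M - 409) = (M + 3*16)*(-409 + M) = (M + 48)*(-409 + M) = (48 + M)*(-409 + M) = (-409 + M)*(48 + M))
x = -1448855 (x = (-19632 + 979² - 361*979) - 2034245 = (-19632 + 958441 - 353419) - 2034245 = 585390 - 2034245 = -1448855)
1/x = 1/(-1448855) = -1/1448855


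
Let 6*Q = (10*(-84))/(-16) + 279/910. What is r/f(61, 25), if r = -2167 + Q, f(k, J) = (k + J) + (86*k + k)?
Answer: -1963961/4907630 ≈ -0.40019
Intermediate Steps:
Q = 8009/910 (Q = ((10*(-84))/(-16) + 279/910)/6 = (-840*(-1/16) + 279*(1/910))/6 = (105/2 + 279/910)/6 = (⅙)*(24027/455) = 8009/910 ≈ 8.8011)
f(k, J) = J + 88*k (f(k, J) = (J + k) + 87*k = J + 88*k)
r = -1963961/910 (r = -2167 + 8009/910 = -1963961/910 ≈ -2158.2)
r/f(61, 25) = -1963961/(910*(25 + 88*61)) = -1963961/(910*(25 + 5368)) = -1963961/910/5393 = -1963961/910*1/5393 = -1963961/4907630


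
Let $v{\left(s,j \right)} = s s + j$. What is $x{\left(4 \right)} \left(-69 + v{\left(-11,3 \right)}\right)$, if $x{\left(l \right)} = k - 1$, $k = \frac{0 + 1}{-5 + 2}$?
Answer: $- \frac{220}{3} \approx -73.333$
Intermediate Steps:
$k = - \frac{1}{3}$ ($k = 1 \frac{1}{-3} = 1 \left(- \frac{1}{3}\right) = - \frac{1}{3} \approx -0.33333$)
$v{\left(s,j \right)} = j + s^{2}$ ($v{\left(s,j \right)} = s^{2} + j = j + s^{2}$)
$x{\left(l \right)} = - \frac{4}{3}$ ($x{\left(l \right)} = - \frac{1}{3} - 1 = - \frac{4}{3}$)
$x{\left(4 \right)} \left(-69 + v{\left(-11,3 \right)}\right) = - \frac{4 \left(-69 + \left(3 + \left(-11\right)^{2}\right)\right)}{3} = - \frac{4 \left(-69 + \left(3 + 121\right)\right)}{3} = - \frac{4 \left(-69 + 124\right)}{3} = \left(- \frac{4}{3}\right) 55 = - \frac{220}{3}$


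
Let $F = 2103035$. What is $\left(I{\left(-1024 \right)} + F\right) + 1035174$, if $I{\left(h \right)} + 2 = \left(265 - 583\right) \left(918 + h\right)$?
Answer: $3171915$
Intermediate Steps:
$I{\left(h \right)} = -291926 - 318 h$ ($I{\left(h \right)} = -2 + \left(265 - 583\right) \left(918 + h\right) = -2 - 318 \left(918 + h\right) = -2 - \left(291924 + 318 h\right) = -291926 - 318 h$)
$\left(I{\left(-1024 \right)} + F\right) + 1035174 = \left(\left(-291926 - -325632\right) + 2103035\right) + 1035174 = \left(\left(-291926 + 325632\right) + 2103035\right) + 1035174 = \left(33706 + 2103035\right) + 1035174 = 2136741 + 1035174 = 3171915$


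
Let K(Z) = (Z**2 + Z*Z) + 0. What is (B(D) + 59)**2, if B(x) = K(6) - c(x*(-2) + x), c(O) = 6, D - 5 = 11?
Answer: 15625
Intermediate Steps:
D = 16 (D = 5 + 11 = 16)
K(Z) = 2*Z**2 (K(Z) = (Z**2 + Z**2) + 0 = 2*Z**2 + 0 = 2*Z**2)
B(x) = 66 (B(x) = 2*6**2 - 1*6 = 2*36 - 6 = 72 - 6 = 66)
(B(D) + 59)**2 = (66 + 59)**2 = 125**2 = 15625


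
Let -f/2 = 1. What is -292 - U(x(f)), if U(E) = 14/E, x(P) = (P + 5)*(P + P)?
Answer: -1745/6 ≈ -290.83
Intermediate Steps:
f = -2 (f = -2*1 = -2)
x(P) = 2*P*(5 + P) (x(P) = (5 + P)*(2*P) = 2*P*(5 + P))
-292 - U(x(f)) = -292 - 14/(2*(-2)*(5 - 2)) = -292 - 14/(2*(-2)*3) = -292 - 14/(-12) = -292 - 14*(-1)/12 = -292 - 1*(-7/6) = -292 + 7/6 = -1745/6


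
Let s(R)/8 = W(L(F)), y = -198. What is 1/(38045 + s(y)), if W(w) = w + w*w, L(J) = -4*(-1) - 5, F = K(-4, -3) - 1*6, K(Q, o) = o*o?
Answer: 1/38045 ≈ 2.6285e-5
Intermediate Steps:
K(Q, o) = o**2
F = 3 (F = (-3)**2 - 1*6 = 9 - 6 = 3)
L(J) = -1 (L(J) = 4 - 5 = -1)
W(w) = w + w**2
s(R) = 0 (s(R) = 8*(-(1 - 1)) = 8*(-1*0) = 8*0 = 0)
1/(38045 + s(y)) = 1/(38045 + 0) = 1/38045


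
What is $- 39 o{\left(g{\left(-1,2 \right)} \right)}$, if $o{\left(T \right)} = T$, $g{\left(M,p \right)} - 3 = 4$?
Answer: $-273$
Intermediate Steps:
$g{\left(M,p \right)} = 7$ ($g{\left(M,p \right)} = 3 + 4 = 7$)
$- 39 o{\left(g{\left(-1,2 \right)} \right)} = \left(-39\right) 7 = -273$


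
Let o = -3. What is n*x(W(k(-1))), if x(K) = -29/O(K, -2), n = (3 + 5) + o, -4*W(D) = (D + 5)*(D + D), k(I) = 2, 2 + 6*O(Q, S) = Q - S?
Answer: 870/7 ≈ 124.29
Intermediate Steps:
O(Q, S) = -⅓ - S/6 + Q/6 (O(Q, S) = -⅓ + (Q - S)/6 = -⅓ + (-S/6 + Q/6) = -⅓ - S/6 + Q/6)
W(D) = -D*(5 + D)/2 (W(D) = -(D + 5)*(D + D)/4 = -(5 + D)*2*D/4 = -D*(5 + D)/2)
n = 5 (n = (3 + 5) - 3 = 8 - 3 = 5)
x(K) = -174/K (x(K) = -29/(-⅓ - ⅙*(-2) + K/6) = -29/(-⅓ + ⅓ + K/6) = -29*6/K = -174/K)
n*x(W(k(-1))) = 5*(-174*(-1/(5 + 2))) = 5*(-174/((-½*2*7))) = 5*(-174/(-7)) = 5*(-174*(-⅐)) = 5*(174/7) = 870/7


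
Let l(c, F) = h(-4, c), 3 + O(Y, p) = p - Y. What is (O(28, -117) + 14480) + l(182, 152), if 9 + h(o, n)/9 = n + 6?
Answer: 15943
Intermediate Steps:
O(Y, p) = -3 + p - Y (O(Y, p) = -3 + (p - Y) = -3 + p - Y)
h(o, n) = -27 + 9*n (h(o, n) = -81 + 9*(n + 6) = -81 + 9*(6 + n) = -81 + (54 + 9*n) = -27 + 9*n)
l(c, F) = -27 + 9*c
(O(28, -117) + 14480) + l(182, 152) = ((-3 - 117 - 1*28) + 14480) + (-27 + 9*182) = ((-3 - 117 - 28) + 14480) + (-27 + 1638) = (-148 + 14480) + 1611 = 14332 + 1611 = 15943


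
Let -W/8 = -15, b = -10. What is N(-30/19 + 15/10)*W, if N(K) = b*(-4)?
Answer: 4800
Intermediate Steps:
W = 120 (W = -8*(-15) = 120)
N(K) = 40 (N(K) = -10*(-4) = 40)
N(-30/19 + 15/10)*W = 40*120 = 4800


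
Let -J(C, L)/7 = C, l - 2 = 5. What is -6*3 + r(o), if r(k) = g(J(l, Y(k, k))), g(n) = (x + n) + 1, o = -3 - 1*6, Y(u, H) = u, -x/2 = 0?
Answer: -66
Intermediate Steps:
x = 0 (x = -2*0 = 0)
l = 7 (l = 2 + 5 = 7)
J(C, L) = -7*C
o = -9 (o = -3 - 6 = -9)
g(n) = 1 + n (g(n) = (0 + n) + 1 = n + 1 = 1 + n)
r(k) = -48 (r(k) = 1 - 7*7 = 1 - 49 = -48)
-6*3 + r(o) = -6*3 - 48 = -18 - 48 = -66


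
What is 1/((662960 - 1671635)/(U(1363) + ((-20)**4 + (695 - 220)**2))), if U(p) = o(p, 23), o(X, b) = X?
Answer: -128996/336225 ≈ -0.38366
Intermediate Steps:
U(p) = p
1/((662960 - 1671635)/(U(1363) + ((-20)**4 + (695 - 220)**2))) = 1/((662960 - 1671635)/(1363 + ((-20)**4 + (695 - 220)**2))) = 1/(-1008675/(1363 + (160000 + 475**2))) = 1/(-1008675/(1363 + (160000 + 225625))) = 1/(-1008675/(1363 + 385625)) = 1/(-1008675/386988) = 1/(-1008675*1/386988) = 1/(-336225/128996) = -128996/336225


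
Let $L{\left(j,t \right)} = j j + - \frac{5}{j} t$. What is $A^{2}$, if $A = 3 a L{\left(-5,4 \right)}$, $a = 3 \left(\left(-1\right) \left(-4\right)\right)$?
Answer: $1089936$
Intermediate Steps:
$L{\left(j,t \right)} = j^{2} - \frac{5 t}{j}$
$a = 12$ ($a = 3 \cdot 4 = 12$)
$A = 1044$ ($A = 3 \cdot 12 \frac{\left(-5\right)^{3} - 20}{-5} = 36 \left(- \frac{-125 - 20}{5}\right) = 36 \left(\left(- \frac{1}{5}\right) \left(-145\right)\right) = 36 \cdot 29 = 1044$)
$A^{2} = 1044^{2} = 1089936$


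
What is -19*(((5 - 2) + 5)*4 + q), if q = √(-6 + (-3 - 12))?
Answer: -608 - 19*I*√21 ≈ -608.0 - 87.069*I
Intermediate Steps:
q = I*√21 (q = √(-6 - 15) = √(-21) = I*√21 ≈ 4.5826*I)
-19*(((5 - 2) + 5)*4 + q) = -19*(((5 - 2) + 5)*4 + I*√21) = -19*((3 + 5)*4 + I*√21) = -19*(8*4 + I*√21) = -19*(32 + I*√21) = -608 - 19*I*√21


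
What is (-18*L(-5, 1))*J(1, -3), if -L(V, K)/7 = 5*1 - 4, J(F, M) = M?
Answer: -378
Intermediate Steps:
L(V, K) = -7 (L(V, K) = -7*(5*1 - 4) = -7*(5 - 4) = -7*1 = -7)
(-18*L(-5, 1))*J(1, -3) = -18*(-7)*(-3) = 126*(-3) = -378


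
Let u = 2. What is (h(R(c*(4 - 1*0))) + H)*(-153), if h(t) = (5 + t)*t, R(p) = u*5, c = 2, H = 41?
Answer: -29223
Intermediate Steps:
R(p) = 10 (R(p) = 2*5 = 10)
h(t) = t*(5 + t)
(h(R(c*(4 - 1*0))) + H)*(-153) = (10*(5 + 10) + 41)*(-153) = (10*15 + 41)*(-153) = (150 + 41)*(-153) = 191*(-153) = -29223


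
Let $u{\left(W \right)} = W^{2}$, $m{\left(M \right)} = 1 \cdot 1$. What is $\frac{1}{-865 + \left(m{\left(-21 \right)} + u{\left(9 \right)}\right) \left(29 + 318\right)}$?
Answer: $\frac{1}{27589} \approx 3.6246 \cdot 10^{-5}$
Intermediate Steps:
$m{\left(M \right)} = 1$
$\frac{1}{-865 + \left(m{\left(-21 \right)} + u{\left(9 \right)}\right) \left(29 + 318\right)} = \frac{1}{-865 + \left(1 + 9^{2}\right) \left(29 + 318\right)} = \frac{1}{-865 + \left(1 + 81\right) 347} = \frac{1}{-865 + 82 \cdot 347} = \frac{1}{-865 + 28454} = \frac{1}{27589}$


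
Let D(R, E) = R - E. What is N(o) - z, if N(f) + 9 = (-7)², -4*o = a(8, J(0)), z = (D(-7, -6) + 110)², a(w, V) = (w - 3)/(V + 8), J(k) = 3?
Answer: -11841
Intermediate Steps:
a(w, V) = (-3 + w)/(8 + V)
z = 11881 (z = ((-7 - 1*(-6)) + 110)² = ((-7 + 6) + 110)² = (-1 + 110)² = 109² = 11881)
o = -5/44 (o = -(-3 + 8)/(4*(8 + 3)) = -5/(4*11) = -5/44 ≈ -0.11364)
N(f) = 40 (N(f) = -9 + (-7)² = -9 + 49 = 40)
N(o) - z = 40 - 1*11881 = 40 - 11881 = -11841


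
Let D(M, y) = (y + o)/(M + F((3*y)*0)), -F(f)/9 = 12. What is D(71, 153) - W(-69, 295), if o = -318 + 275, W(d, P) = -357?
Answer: 13099/37 ≈ 354.03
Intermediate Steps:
o = -43
F(f) = -108 (F(f) = -9*12 = -108)
D(M, y) = (-43 + y)/(-108 + M) (D(M, y) = (y - 43)/(M - 108) = (-43 + y)/(-108 + M))
D(71, 153) - W(-69, 295) = (-43 + 153)/(-108 + 71) - 1*(-357) = 110/(-37) + 357 = -1/37*110 + 357 = -110/37 + 357 = 13099/37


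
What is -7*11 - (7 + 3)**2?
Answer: -177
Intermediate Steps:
-7*11 - (7 + 3)**2 = -77 - 1*10**2 = -77 - 1*100 = -77 - 100 = -177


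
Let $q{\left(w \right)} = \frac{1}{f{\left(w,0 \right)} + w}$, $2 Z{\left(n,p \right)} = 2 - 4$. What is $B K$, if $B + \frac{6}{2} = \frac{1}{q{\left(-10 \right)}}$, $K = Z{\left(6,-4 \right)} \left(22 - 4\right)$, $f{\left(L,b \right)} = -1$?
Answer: $252$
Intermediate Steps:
$Z{\left(n,p \right)} = -1$ ($Z{\left(n,p \right)} = \frac{2 - 4}{2} = \frac{1}{2} \left(-2\right) = -1$)
$K = -18$ ($K = - (22 - 4) = \left(-1\right) 18 = -18$)
$q{\left(w \right)} = \frac{1}{-1 + w}$
$B = -14$ ($B = -3 + \frac{1}{\frac{1}{-1 - 10}} = -3 + \frac{1}{\frac{1}{-11}} = -3 + \frac{1}{- \frac{1}{11}} = -3 - 11 = -14$)
$B K = \left(-14\right) \left(-18\right) = 252$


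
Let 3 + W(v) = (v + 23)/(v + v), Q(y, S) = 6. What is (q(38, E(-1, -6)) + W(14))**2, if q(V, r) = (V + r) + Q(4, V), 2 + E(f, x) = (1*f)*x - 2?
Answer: 1540081/784 ≈ 1964.4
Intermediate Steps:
E(f, x) = -4 + f*x (E(f, x) = -2 + ((1*f)*x - 2) = -2 + (f*x - 2) = -2 + (-2 + f*x) = -4 + f*x)
q(V, r) = 6 + V + r (q(V, r) = (V + r) + 6 = 6 + V + r)
W(v) = -3 + (23 + v)/(2*v) (W(v) = -3 + (v + 23)/(v + v) = -3 + (23 + v)/((2*v)) = -3 + (23 + v)*(1/(2*v)) = -3 + (23 + v)/(2*v))
(q(38, E(-1, -6)) + W(14))**2 = ((6 + 38 + (-4 - 1*(-6))) + (1/2)*(23 - 5*14)/14)**2 = ((6 + 38 + (-4 + 6)) + (1/2)*(1/14)*(23 - 70))**2 = ((6 + 38 + 2) + (1/2)*(1/14)*(-47))**2 = (46 - 47/28)**2 = (1241/28)**2 = 1540081/784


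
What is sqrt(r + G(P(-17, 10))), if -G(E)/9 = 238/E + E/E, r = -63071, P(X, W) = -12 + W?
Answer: I*sqrt(62009) ≈ 249.02*I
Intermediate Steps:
G(E) = -9 - 2142/E (G(E) = -9*(238/E + E/E) = -9*(238/E + 1) = -9*(1 + 238/E) = -9 - 2142/E)
sqrt(r + G(P(-17, 10))) = sqrt(-63071 + (-9 - 2142/(-12 + 10))) = sqrt(-63071 + (-9 - 2142/(-2))) = sqrt(-63071 + (-9 - 2142*(-1/2))) = sqrt(-63071 + (-9 + 1071)) = sqrt(-63071 + 1062) = sqrt(-62009) = I*sqrt(62009)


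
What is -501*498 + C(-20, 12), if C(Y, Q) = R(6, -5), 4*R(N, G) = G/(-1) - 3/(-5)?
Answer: -1247483/5 ≈ -2.4950e+5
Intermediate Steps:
R(N, G) = 3/20 - G/4 (R(N, G) = (G/(-1) - 3/(-5))/4 = (G*(-1) - 3*(-⅕))/4 = (-G + ⅗)/4 = (⅗ - G)/4 = 3/20 - G/4)
C(Y, Q) = 7/5 (C(Y, Q) = 3/20 - ¼*(-5) = 3/20 + 5/4 = 7/5)
-501*498 + C(-20, 12) = -501*498 + 7/5 = -249498 + 7/5 = -1247483/5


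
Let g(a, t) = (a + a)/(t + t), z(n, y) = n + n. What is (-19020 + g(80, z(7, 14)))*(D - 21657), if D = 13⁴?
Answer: -918922400/7 ≈ -1.3127e+8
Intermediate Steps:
z(n, y) = 2*n
g(a, t) = a/t (g(a, t) = (2*a)/((2*t)) = (2*a)*(1/(2*t)) = a/t)
D = 28561
(-19020 + g(80, z(7, 14)))*(D - 21657) = (-19020 + 80/((2*7)))*(28561 - 21657) = (-19020 + 80/14)*6904 = (-19020 + 80*(1/14))*6904 = (-19020 + 40/7)*6904 = -133100/7*6904 = -918922400/7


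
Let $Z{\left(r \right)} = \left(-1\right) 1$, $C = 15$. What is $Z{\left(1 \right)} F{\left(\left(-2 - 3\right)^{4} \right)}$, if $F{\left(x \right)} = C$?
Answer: $-15$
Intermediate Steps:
$F{\left(x \right)} = 15$
$Z{\left(r \right)} = -1$
$Z{\left(1 \right)} F{\left(\left(-2 - 3\right)^{4} \right)} = \left(-1\right) 15 = -15$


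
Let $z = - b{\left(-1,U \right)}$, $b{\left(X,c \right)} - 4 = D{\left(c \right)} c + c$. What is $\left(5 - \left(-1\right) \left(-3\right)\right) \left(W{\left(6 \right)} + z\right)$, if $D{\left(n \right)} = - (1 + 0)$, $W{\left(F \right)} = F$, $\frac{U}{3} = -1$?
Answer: $4$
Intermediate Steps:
$U = -3$ ($U = 3 \left(-1\right) = -3$)
$D{\left(n \right)} = -1$ ($D{\left(n \right)} = \left(-1\right) 1 = -1$)
$b{\left(X,c \right)} = 4$ ($b{\left(X,c \right)} = 4 + \left(- c + c\right) = 4 + 0 = 4$)
$z = -4$ ($z = \left(-1\right) 4 = -4$)
$\left(5 - \left(-1\right) \left(-3\right)\right) \left(W{\left(6 \right)} + z\right) = \left(5 - \left(-1\right) \left(-3\right)\right) \left(6 - 4\right) = \left(5 - 3\right) 2 = 2 \cdot 2 = 4$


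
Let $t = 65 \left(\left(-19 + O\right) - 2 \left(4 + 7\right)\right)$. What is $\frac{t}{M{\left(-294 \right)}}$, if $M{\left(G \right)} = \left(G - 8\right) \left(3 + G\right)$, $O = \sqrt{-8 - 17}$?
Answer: $- \frac{2665}{87882} + \frac{325 i}{87882} \approx -0.030325 + 0.0036981 i$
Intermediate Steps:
$O = 5 i$ ($O = \sqrt{-25} = 5 i \approx 5.0 i$)
$M{\left(G \right)} = \left(-8 + G\right) \left(3 + G\right)$
$t = -2665 + 325 i$ ($t = 65 \left(\left(-19 + 5 i\right) - 2 \left(4 + 7\right)\right) = 65 \left(\left(-19 + 5 i\right) - 22\right) = 65 \left(-41 + 5 i\right) = -2665 + 325 i \approx -2665.0 + 325.0 i$)
$\frac{t}{M{\left(-294 \right)}} = \frac{-2665 + 325 i}{-24 + \left(-294\right)^{2} - -1470} = \frac{-2665 + 325 i}{-24 + 86436 + 1470} = \frac{-2665 + 325 i}{87882} = \left(-2665 + 325 i\right) \frac{1}{87882} = - \frac{2665}{87882} + \frac{325 i}{87882}$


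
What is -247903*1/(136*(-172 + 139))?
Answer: 247903/4488 ≈ 55.237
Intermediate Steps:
-247903*1/(136*(-172 + 139)) = -247903/(136*(-33)) = -247903/(-4488) = -247903*(-1/4488) = 247903/4488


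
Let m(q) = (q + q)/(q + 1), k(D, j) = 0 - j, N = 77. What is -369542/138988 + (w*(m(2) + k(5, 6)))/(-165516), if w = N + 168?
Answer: -11438663261/4313388339 ≈ -2.6519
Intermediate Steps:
k(D, j) = -j
w = 245 (w = 77 + 168 = 245)
m(q) = 2*q/(1 + q) (m(q) = (2*q)/(1 + q) = 2*q/(1 + q))
-369542/138988 + (w*(m(2) + k(5, 6)))/(-165516) = -369542/138988 + (245*(2*2/(1 + 2) - 1*6))/(-165516) = -369542*1/138988 + (245*(2*2/3 - 6))*(-1/165516) = -184771/69494 + (245*(2*2*(1/3) - 6))*(-1/165516) = -184771/69494 + (245*(4/3 - 6))*(-1/165516) = -184771/69494 + (245*(-14/3))*(-1/165516) = -184771/69494 - 3430/3*(-1/165516) = -184771/69494 + 1715/248274 = -11438663261/4313388339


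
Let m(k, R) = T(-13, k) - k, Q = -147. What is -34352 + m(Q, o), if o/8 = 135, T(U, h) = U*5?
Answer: -34270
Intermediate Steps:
T(U, h) = 5*U
o = 1080 (o = 8*135 = 1080)
m(k, R) = -65 - k (m(k, R) = 5*(-13) - k = -65 - k)
-34352 + m(Q, o) = -34352 + (-65 - 1*(-147)) = -34352 + (-65 + 147) = -34352 + 82 = -34270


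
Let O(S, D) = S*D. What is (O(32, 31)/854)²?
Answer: 246016/182329 ≈ 1.3493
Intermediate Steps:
O(S, D) = D*S
(O(32, 31)/854)² = ((31*32)/854)² = (992*(1/854))² = (496/427)² = 246016/182329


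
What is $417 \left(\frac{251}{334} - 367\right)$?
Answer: $- \frac{51010359}{334} \approx -1.5273 \cdot 10^{5}$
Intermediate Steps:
$417 \left(\frac{251}{334} - 367\right) = 417 \left(- \frac{122327}{334}\right) = - \frac{51010359}{334}$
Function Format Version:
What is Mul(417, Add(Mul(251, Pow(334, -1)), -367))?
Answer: Rational(-51010359, 334) ≈ -1.5273e+5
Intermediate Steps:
Mul(417, Add(Mul(251, Pow(334, -1)), -367)) = Mul(417, Add(Mul(251, Rational(1, 334)), -367)) = Mul(417, Add(Rational(251, 334), -367)) = Mul(417, Rational(-122327, 334)) = Rational(-51010359, 334)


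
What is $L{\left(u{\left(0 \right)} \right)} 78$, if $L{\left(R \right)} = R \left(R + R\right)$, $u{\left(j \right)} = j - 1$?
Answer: $156$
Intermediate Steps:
$u{\left(j \right)} = -1 + j$
$L{\left(R \right)} = 2 R^{2}$ ($L{\left(R \right)} = R 2 R = 2 R^{2}$)
$L{\left(u{\left(0 \right)} \right)} 78 = 2 \left(-1 + 0\right)^{2} \cdot 78 = 2 \left(-1\right)^{2} \cdot 78 = 2 \cdot 1 \cdot 78 = 2 \cdot 78 = 156$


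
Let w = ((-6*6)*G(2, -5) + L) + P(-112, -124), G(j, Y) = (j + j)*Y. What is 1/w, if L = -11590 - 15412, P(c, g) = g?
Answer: -1/26406 ≈ -3.7870e-5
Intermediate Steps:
L = -27002
G(j, Y) = 2*Y*j (G(j, Y) = (2*j)*Y = 2*Y*j)
w = -26406 (w = ((-6*6)*(2*(-5)*2) - 27002) - 124 = (-36*(-20) - 27002) - 124 = (720 - 27002) - 124 = -26282 - 124 = -26406)
1/w = 1/(-26406) = -1/26406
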